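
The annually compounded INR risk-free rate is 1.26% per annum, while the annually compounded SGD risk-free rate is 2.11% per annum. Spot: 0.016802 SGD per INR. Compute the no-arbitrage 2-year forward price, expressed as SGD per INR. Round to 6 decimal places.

0.017085

T = 2 years.
Growth of 1 SGD over T: (1 + 0.0211)^2 = 1.0426452.
Growth of 1 INR over T: (1 + 0.0126)^2 = 1.0253588.
CIP: F = S · (grow SGD)/(grow INR) = 0.016802 × 1.0426452/1.0253588 = 0.01708526 SGD per INR.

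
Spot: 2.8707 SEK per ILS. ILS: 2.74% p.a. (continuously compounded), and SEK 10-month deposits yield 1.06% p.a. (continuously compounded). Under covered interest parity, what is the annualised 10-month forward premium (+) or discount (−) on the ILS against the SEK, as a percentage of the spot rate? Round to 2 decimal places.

-1.67%

T = 10/12 years.
F = S · g_SEK/g_ILS = 2.8707 × 1.0088725/1.023096 = 2.8307904.
Annualised premium = (F − S)/S × (1/T) = (2.8307904 − 2.8707)/2.8707 ÷ (10/12) = -1.67%.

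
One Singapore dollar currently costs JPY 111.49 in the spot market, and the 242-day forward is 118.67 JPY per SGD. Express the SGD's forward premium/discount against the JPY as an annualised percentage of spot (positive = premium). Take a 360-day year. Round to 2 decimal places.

T = 242/360 years.
Period premium: (118.67 − 111.49)/111.49 = 0.0644004.
Annualise by dividing by T: 0.0644004 / (242/360) = 0.095802 → 9.58%.

+9.58%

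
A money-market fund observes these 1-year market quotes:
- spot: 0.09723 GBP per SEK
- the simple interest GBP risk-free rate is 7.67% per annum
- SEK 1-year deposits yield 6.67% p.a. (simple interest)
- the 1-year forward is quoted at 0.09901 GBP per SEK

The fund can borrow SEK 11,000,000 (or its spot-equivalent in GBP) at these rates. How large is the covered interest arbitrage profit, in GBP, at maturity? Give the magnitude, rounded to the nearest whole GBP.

GBP 10,191

T = 1 year.
Keep in SEK, deliver into the forward: 11,000,000·1.066700·0.09901 = GBP 1,161,753.64.
Swap to GBP now, deposit: 11,000,000·0.09723·1.076700 = GBP 1,151,562.95.
The quoted forward overvalues SEK, so borrow GBP, buy SEK at spot, deposit the SEK at 6.67%, and sell the proceeds forward at 0.09901.
Arbitrage profit = |1,161,753.64 − 1,151,562.95| = GBP 10,191.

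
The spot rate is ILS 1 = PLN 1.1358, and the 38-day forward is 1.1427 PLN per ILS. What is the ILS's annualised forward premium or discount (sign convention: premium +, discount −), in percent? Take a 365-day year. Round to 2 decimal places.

T = 38/365 years.
ILS trades forward at +0.60750% vs spot over the period.
Annualise by dividing by T: 0.0060750 / (38/365) = 0.058352 → 5.84%.

+5.84%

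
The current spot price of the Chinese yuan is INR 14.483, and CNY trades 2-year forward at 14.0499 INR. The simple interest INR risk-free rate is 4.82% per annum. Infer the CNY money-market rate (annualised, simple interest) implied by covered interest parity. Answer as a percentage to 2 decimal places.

6.51%

T = 2 years.
F/S = 14.0499/14.483 = 0.9700960 = (growth of INR) / (growth of CNY).
INR growth factor: 1 + 0.0482×2 = 1.096400.
So the CNY growth factor = 1.1301974.
(1.1301974 − 1)/T = 0.065099, i.e. 6.51%.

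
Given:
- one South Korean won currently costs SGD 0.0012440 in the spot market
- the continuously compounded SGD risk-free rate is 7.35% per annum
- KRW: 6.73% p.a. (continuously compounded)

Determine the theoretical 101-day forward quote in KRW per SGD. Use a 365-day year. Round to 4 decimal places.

T = 101/365 years.
SGD accumulates by e^(0.0735×101/365) = 1.02054659.
KRW accumulates by e^(0.0673×101/365) = 1.018797224.
So F = 0.001244 × 1.02054659 / 1.018797224 = 0.00124613606 (SGD/KRW).
Invert for KRW per SGD: 1 / 0.00124613606 = 802.4806.

802.4806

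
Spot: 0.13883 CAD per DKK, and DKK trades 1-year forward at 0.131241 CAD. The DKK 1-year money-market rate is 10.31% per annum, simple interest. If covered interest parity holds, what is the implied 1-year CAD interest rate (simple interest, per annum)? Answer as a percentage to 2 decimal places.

T = 1 year.
CIP gives F = S · g_CAD/g_DKK, so g_CAD/g_DKK = 0.131241/0.13883 = 0.9453360.
The DKK side grows by 1 + 0.1031×1 = 1.103100.
So the CAD growth factor = 1.0428001.
(1.0428001 − 1)/T = 0.042800, i.e. 4.28%.

4.28%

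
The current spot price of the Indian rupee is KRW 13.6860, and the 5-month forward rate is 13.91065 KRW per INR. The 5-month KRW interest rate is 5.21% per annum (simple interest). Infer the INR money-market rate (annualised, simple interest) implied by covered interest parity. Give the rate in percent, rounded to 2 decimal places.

1.25%

T = 5/12 years.
F/S = 13.91065/13.686 = 1.0164146 = (growth of KRW) / (growth of INR).
KRW growth factor: 1 + 0.0521×5/12 = 1.0217083.
That pins the INR growth at 1.0052082.
r = (1.0052082 − 1)/(5/12) = 0.012500 → 1.25%.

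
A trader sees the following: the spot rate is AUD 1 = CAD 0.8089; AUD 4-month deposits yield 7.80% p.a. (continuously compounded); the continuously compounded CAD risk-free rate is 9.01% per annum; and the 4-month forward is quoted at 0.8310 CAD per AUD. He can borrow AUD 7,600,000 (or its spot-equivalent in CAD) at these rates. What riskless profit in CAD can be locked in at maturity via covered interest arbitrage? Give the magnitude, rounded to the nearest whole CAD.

T = 4/12 years.
Invest the AUD and cover forward: 7,600,000 × 1.026340948 × 0.8310 = CAD 6,481,958.89.
Convert at spot and invest in CAD: 7,600,000 × 0.8089 × 1.030488883 = CAD 6,335,074.68.
The quoted forward overvalues AUD, so borrow CAD, buy AUD at spot, deposit the AUD at 7.80%, and sell the proceeds forward at 0.8310.
The gap between the two covered legs is CAD 146,884.

CAD 146,884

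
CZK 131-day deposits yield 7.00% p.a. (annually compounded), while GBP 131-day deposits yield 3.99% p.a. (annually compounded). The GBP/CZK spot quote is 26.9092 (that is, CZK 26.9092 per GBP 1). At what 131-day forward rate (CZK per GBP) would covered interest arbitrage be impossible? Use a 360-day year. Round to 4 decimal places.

27.1901

T = 131/360 years.
Growth of 1 CZK over T: (1 + 0.0700)^(131/360) = 1.02492581.
Growth of 1 GBP over T: (1 + 0.0399)^(131/360) = 1.01433882.
CIP: F = S · (grow CZK)/(grow GBP) = 26.9092 × 1.02492581/1.01433882 = 27.190060 CZK per GBP.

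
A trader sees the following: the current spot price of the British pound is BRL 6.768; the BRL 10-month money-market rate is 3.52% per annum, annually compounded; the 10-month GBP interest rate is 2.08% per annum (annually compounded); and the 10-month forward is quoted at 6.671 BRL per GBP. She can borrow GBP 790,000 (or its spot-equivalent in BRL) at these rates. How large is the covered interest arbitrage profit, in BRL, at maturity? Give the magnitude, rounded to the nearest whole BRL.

BRL 141,822

T = 10/12 years.
Keep in GBP, deliver into the forward: 790,000·1.017303529·6.671 = BRL 5,361,281.16.
Swap to BRL now, deposit: 790,000·6.768·1.029248445 = BRL 5,503,103.25.
The quoted forward undervalues GBP, so borrow GBP, convert to BRL at spot, deposit the BRL at 3.52%, and buy GBP forward at 6.671 to cover the loan.
The gap between the two covered legs is BRL 141,822.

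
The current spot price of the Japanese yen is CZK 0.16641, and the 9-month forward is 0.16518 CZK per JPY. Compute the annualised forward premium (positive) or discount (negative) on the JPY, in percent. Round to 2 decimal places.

T = 9/12 years.
Period premium: (0.16518 − 0.16641)/0.16641 = -0.0073914.
Per annum: -0.0073914 / (9/12) = -0.009855 = -0.99%.

-0.99%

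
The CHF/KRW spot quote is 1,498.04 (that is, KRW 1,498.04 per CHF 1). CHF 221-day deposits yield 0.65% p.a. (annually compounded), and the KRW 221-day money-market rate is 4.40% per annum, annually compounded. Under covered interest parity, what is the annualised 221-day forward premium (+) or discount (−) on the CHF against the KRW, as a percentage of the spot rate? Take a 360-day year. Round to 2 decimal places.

+3.70%

T = 221/360 years.
CIP forward (KRW per CHF) = 1498.04 × 1.0267862/1.0039853 = 1532.06108.
(F − S)/S ÷ T = (1532.06108 − 1498.04)/1498.04/(221/360) = 0.036994 → 3.70%.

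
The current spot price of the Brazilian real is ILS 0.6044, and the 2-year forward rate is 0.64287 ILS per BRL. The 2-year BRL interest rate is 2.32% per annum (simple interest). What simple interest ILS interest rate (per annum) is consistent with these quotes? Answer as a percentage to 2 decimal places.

T = 2 years.
CIP gives F = S · g_ILS/g_BRL, so g_ILS/g_BRL = 0.64287/0.6044 = 1.0636499.
The BRL side grows by 1 + 0.0232×2 = 1.046400.
Hence g_ILS = 1.1130033.
(1.1130033 − 1)/T = 0.056502, i.e. 5.65%.

5.65%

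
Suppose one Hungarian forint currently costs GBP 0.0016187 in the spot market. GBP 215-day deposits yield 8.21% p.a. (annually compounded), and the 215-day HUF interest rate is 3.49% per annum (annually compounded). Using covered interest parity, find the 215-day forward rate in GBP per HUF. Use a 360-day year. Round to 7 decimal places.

0.0016624

T = 215/360 years.
Growth of 1 GBP over T: (1 + 0.0821)^(215/360) = 1.0482509.
HUF growth factor: (1 + 0.0349)^(215/360) = 1.0206989.
So F = 0.0016187 × 1.0482509 / 1.0206989 = 0.001662394 (GBP/HUF).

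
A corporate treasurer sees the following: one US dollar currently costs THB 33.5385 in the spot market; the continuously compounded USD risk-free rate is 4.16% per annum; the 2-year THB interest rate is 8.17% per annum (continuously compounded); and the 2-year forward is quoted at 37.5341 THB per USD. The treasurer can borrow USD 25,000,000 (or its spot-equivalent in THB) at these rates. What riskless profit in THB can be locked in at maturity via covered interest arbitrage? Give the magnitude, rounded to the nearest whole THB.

THB 32,467,190

T = 2 years.
Keep in USD, deliver into the forward: 25,000,000·1.08675913864·37.5341 = THB 1,019,763,154.64.
Swap to THB now, deposit: 25,000,000·33.5385·1.17750759854 = THB 987,295,964.84.
The quoted forward overvalues USD, so borrow THB, buy USD at spot, deposit the USD at 4.16%, and sell the proceeds forward at 37.5341.
Profit = 1,019,763,154.64 − 987,295,964.84 = THB 32,467,190.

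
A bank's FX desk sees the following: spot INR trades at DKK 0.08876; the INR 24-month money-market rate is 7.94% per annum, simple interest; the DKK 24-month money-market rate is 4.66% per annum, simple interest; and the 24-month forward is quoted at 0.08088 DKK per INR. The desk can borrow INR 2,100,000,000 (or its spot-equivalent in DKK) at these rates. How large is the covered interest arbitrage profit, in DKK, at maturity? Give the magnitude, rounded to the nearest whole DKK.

T = 2 years.
Keep in INR, deliver into the forward: 2,100,000,000·1.158800·0.08088 = DKK 196,819,862.40.
Swap to DKK now, deposit: 2,100,000,000·0.08876·1.093200 = DKK 203,768,107.20.
The quoted forward undervalues INR, so borrow INR, convert to DKK at spot, deposit the DKK at 4.66%, and buy INR forward at 0.08088 to cover the loan.
The gap between the two covered legs is DKK 6,948,245.

DKK 6,948,245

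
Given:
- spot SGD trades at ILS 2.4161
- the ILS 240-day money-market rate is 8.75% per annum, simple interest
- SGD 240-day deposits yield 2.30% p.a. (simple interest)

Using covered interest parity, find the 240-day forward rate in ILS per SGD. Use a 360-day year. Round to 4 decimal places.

T = 240/360 years.
Growth of 1 ILS over T: 1 + 0.0875×240/360 = 1.0583333.
Growth of 1 SGD over T: 1 + 0.0230×240/360 = 1.0153333.
So F = 2.4161 × 1.0583333 / 1.0153333 = 2.518423 (ILS/SGD).

2.5184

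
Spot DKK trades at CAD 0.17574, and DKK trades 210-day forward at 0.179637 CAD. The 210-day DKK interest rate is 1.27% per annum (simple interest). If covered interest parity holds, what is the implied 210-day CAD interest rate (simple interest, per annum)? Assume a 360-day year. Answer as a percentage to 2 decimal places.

5.10%

T = 210/360 years.
F/S = 0.179637/0.17574 = 1.0221748 = (growth of CAD) / (growth of DKK).
DKK growth factor: 1 + 0.0127×210/360 = 1.0074083.
So the CAD growth factor = 1.0297474.
(1.0297474 − 1)/T = 0.050996, i.e. 5.10%.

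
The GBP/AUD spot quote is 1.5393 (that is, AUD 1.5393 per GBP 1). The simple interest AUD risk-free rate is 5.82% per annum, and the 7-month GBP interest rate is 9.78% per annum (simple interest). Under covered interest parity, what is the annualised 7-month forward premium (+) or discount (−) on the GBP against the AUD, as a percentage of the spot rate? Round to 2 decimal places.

-3.75%

T = 7/12 years.
F = S · g_AUD/g_GBP = 1.5393 × 1.033950/1.057050 = 1.5056613.
(F − S)/S ÷ T = (1.5056613 − 1.5393)/1.5393/(7/12) = -0.037463 → -3.75%.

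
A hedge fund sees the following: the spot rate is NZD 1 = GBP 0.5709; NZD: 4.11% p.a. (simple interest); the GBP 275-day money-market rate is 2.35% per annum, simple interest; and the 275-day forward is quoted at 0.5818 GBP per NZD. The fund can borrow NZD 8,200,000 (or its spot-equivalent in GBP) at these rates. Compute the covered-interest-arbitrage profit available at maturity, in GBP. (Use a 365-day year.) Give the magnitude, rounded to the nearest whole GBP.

T = 275/365 years.
Route A — deposit NZD, sell forward: 8,200,000 × 1.030965753 × 0.5818 = GBP 4,918,490.18.
Route B — convert at spot, deposit GBP: 8,200,000 × 0.5709 × 1.017705479 = GBP 4,764,266.08.
The quoted forward overvalues NZD, so borrow GBP, buy NZD at spot, deposit the NZD at 4.11%, and sell the proceeds forward at 0.5818.
The gap between the two covered legs is GBP 154,224.

GBP 154,224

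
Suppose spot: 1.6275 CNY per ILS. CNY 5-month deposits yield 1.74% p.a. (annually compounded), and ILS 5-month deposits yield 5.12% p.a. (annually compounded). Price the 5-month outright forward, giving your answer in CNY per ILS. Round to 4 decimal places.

1.6055

T = 5/12 years.
CNY growth factor: (1 + 0.0174)^(5/12) = 1.0072135.
Growth of 1 ILS over T: (1 + 0.0512)^(5/12) = 1.0210231.
CIP: F = S · (grow CNY)/(grow ILS) = 1.6275 × 1.0072135/1.0210231 = 1.605488 CNY per ILS.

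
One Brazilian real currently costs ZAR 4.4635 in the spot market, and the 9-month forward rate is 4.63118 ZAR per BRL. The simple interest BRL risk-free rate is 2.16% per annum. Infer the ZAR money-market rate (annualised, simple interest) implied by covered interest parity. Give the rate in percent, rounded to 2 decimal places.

7.25%

T = 9/12 years.
F/S = 4.63118/4.4635 = 1.0375669 = (growth of ZAR) / (growth of BRL).
The BRL side grows by 1 + 0.0216×9/12 = 1.016200.
So the ZAR growth factor = 1.0543755.
(1.0543755 − 1)/T = 0.072501, i.e. 7.25%.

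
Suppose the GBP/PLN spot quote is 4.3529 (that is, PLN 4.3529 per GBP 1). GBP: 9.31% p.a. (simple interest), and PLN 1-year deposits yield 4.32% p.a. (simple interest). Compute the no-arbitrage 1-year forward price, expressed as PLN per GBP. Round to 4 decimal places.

4.1542

T = 1 year.
Growth of 1 PLN over T: 1 + 0.0432×1 = 1.043200.
GBP accumulates by 1 + 0.0931×1 = 1.093100.
CIP: F = S · (grow PLN)/(grow GBP) = 4.3529 × 1.043200/1.093100 = 4.154190 PLN per GBP.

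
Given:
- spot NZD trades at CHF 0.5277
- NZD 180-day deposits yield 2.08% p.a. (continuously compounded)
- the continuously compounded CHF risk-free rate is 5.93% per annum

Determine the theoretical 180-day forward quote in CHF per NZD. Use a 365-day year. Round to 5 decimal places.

0.53781

T = 180/365 years.
CHF accumulates by e^(0.0593×180/365) = 1.0296756.
NZD growth factor: e^(0.0208×180/365) = 1.0103103.
Forward (CHF per NZD) = 0.5277 × 1.0296756 / 1.0103103 = 0.5378148.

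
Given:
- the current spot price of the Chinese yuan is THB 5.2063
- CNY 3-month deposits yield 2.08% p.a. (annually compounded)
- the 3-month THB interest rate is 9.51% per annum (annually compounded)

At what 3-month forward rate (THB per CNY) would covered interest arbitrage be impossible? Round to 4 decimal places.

T = 3/12 years.
Growth of 1 THB over T: (1 + 0.0951)^(3/12) = 1.0229713.
CNY accumulates by (1 + 0.0208)^(3/12) = 1.0051599.
Forward (THB per CNY) = 5.2063 × 1.0229713 / 1.0051599 = 5.298555.

5.2986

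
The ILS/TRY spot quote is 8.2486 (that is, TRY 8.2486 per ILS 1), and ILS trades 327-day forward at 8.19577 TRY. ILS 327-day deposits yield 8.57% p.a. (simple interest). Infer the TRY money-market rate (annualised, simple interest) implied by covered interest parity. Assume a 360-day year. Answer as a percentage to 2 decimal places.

7.81%

T = 327/360 years.
By CIP, F/S equals the TRY-to-ILS growth ratio: 8.19577/8.2486 = 0.9935953.
The ILS side grows by 1 + 0.0857×327/360 = 1.0778442.
So the TRY growth factor = 1.0709409.
(1.0709409 − 1)/T = 0.078100, i.e. 7.81%.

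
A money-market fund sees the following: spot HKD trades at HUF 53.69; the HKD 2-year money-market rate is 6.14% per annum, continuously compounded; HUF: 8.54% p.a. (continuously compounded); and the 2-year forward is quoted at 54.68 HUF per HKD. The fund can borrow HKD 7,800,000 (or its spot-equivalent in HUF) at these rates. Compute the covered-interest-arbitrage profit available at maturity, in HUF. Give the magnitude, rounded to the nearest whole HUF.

T = 2 years.
Invest the HKD and cover forward: 7,800,000 × 1.13065826668 × 54.68 = HUF 482,230,273.37.
Convert at spot and invest in HUF: 7,800,000 × 53.69 × 1.1862534746 = HUF 496,781,602.60.
The quoted forward undervalues HKD, so borrow HKD, convert to HUF at spot, deposit the HUF at 8.54%, and buy HKD forward at 54.68 to cover the loan.
Arbitrage profit = |482,230,273.37 − 496,781,602.60| = HUF 14,551,329.

HUF 14,551,329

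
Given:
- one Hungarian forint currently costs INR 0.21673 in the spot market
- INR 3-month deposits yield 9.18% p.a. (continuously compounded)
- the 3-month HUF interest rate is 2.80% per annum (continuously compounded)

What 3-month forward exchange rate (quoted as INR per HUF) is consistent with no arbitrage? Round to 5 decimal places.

0.22021

T = 3/12 years.
INR growth factor: e^(0.0918×3/12) = 1.0232154.
Growth of 1 HUF over T: e^(0.0280×3/12) = 1.0070246.
Forward (INR per HUF) = 0.21673 × 1.0232154 / 1.0070246 = 0.2202146.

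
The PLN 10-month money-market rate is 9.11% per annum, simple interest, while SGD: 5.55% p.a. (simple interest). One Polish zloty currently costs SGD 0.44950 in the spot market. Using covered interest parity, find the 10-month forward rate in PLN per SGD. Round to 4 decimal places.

T = 10/12 years.
Growth of 1 SGD over T: 1 + 0.0555×10/12 = 1.046250.
PLN growth factor: 1 + 0.0911×10/12 = 1.0759167.
So F = 0.4495 × 1.046250 / 1.0759167 = 0.4371057 (SGD/PLN).
Quoted the other way: 1/0.4371057 = 2.2878 PLN per SGD.

2.2878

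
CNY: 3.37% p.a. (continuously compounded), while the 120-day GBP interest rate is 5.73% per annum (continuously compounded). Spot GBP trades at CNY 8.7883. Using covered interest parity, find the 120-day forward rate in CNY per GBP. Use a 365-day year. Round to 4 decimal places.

T = 120/365 years.
CNY accumulates by e^(0.0337×120/365) = 1.0111411.
Growth of 1 GBP over T: e^(0.0573×120/365) = 1.0190169.
So F = 8.7883 × 1.0111411 / 1.0190169 = 8.720377 (CNY/GBP).

8.7204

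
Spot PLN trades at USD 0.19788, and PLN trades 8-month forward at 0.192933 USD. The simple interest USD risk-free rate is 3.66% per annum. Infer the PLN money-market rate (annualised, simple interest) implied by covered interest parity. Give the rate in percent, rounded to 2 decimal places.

T = 8/12 years.
CIP gives F = S · g_USD/g_PLN, so g_USD/g_PLN = 0.192933/0.19788 = 0.9750000.
USD growth factor: 1 + 0.0366×8/12 = 1.024400.
That pins the PLN growth at 1.0506667.
(1.0506667 − 1)/T = 0.076000, i.e. 7.60%.

7.60%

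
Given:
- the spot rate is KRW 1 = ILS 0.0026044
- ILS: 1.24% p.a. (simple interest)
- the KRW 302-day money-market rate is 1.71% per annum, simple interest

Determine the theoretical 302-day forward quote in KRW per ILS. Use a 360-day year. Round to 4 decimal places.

T = 302/360 years.
ILS accumulates by 1 + 0.0124×302/360 = 1.010402222.
KRW accumulates by 1 + 0.0171×302/360 = 1.014345.
So F = 0.0026044 × 1.010402222 / 1.014345 = 0.00259427665 (ILS/KRW).
Invert for KRW per ILS: 1 / 0.00259427665 = 385.4639.

385.4639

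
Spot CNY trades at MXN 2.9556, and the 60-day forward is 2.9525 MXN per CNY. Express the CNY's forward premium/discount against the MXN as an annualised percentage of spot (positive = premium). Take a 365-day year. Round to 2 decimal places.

T = 60/365 years.
CNY trades forward at -0.10489% vs spot over the period.
Per annum: -0.0010489 / (60/365) = -0.006381 = -0.64%.

-0.64%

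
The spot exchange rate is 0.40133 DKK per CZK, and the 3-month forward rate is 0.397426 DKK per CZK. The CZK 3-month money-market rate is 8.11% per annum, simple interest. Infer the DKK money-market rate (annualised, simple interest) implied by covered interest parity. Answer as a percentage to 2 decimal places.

T = 3/12 years.
CIP gives F = S · g_DKK/g_CZK, so g_DKK/g_CZK = 0.397426/0.40133 = 0.9902723.
CZK growth factor: 1 + 0.0811×3/12 = 1.020275.
So the DKK growth factor = 1.0103501.
(1.0103501 − 1)/T = 0.041400, i.e. 4.14%.

4.14%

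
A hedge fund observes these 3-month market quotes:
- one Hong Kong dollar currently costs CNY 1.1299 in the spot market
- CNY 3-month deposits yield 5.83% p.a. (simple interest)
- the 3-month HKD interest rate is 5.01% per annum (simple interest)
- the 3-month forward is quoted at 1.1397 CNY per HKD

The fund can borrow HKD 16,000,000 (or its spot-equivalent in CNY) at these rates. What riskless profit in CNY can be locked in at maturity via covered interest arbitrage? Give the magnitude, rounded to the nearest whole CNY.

T = 3/12 years.
Keep in HKD, deliver into the forward: 16,000,000·1.012525·1.1397 = CNY 18,463,595.88.
Swap to CNY now, deposit: 16,000,000·1.1299·1.014575 = CNY 18,341,892.68.
The quoted forward overvalues HKD, so borrow CNY, buy HKD at spot, deposit the HKD at 5.01%, and sell the proceeds forward at 1.1397.
The gap between the two covered legs is CNY 121,703.

CNY 121,703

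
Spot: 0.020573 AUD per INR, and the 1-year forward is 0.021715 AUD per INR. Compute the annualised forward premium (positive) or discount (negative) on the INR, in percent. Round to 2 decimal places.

T = 1 year.
(F − S)/S = (0.021715 − 0.020573)/0.020573 = 0.0555096.
Annualise by dividing by T: 0.0555096 / 1 = 0.055510 → 5.55%.

+5.55%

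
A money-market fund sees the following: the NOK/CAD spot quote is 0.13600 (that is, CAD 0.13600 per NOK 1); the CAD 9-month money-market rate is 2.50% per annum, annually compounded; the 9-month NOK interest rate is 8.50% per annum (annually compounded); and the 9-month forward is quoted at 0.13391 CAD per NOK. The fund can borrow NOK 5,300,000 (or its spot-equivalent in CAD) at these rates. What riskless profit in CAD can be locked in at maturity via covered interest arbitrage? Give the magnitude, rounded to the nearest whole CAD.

CAD 20,230

T = 9/12 years.
Invest the NOK and cover forward: 5,300,000 × 1.06309556 × 0.13391 = CAD 754,503.37.
Convert at spot and invest in CAD: 5,300,000 × 0.13600 × 1.01869201 = CAD 734,273.20.
The quoted forward overvalues NOK, so borrow CAD, buy NOK at spot, deposit the NOK at 8.50%, and sell the proceeds forward at 0.13391.
Arbitrage profit = |754,503.37 − 734,273.20| = CAD 20,230.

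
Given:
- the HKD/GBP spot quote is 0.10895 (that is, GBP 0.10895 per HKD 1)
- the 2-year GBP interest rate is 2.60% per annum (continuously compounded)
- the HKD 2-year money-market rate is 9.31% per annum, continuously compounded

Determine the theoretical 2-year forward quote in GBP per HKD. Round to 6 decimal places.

0.095268

T = 2 years.
GBP accumulates by e^(0.0260×2) = 1.0533757.
Growth of 1 HKD over T: e^(0.0931×2) = 1.2046632.
CIP: F = S · (grow GBP)/(grow HKD) = 0.10895 × 1.0533757/1.2046632 = 0.09526753 GBP per HKD.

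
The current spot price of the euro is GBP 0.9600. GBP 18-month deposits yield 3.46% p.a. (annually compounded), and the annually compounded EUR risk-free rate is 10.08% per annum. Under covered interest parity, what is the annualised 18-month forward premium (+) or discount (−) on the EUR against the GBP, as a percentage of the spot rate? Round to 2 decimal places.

T = 18/12 years.
F = S · g_GBP/g_EUR = 0.96 × 1.0523464/1.1549485 = 0.8747165.
(F − S)/S ÷ T = (0.8747165 − 0.96)/0.96/(18/12) = -0.059225 → -5.92%.

-5.92%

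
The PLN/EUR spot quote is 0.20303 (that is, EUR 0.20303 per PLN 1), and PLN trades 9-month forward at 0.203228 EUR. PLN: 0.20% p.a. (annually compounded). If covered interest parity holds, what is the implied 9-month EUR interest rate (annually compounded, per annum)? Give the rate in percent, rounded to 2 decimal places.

0.33%

T = 9/12 years.
CIP gives F = S · g_EUR/g_PLN, so g_EUR/g_PLN = 0.203228/0.20303 = 1.0009752.
The PLN side grows by (1 + 0.0020)^(9/12) = 1.0014996.
So the EUR growth factor = 1.0024763.
r = 1.0024763^(12/9) − 1 = 0.003303 → 0.33%.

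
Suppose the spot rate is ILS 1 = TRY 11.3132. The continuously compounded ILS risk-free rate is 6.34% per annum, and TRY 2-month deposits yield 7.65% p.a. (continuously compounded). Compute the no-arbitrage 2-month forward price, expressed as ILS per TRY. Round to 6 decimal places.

0.088200

T = 2/12 years.
TRY growth factor: e^(0.0765×2/12) = 1.0128316.
Growth of 1 ILS over T: e^(0.0634×2/12) = 1.0106227.
Forward (TRY per ILS) = 11.3132 × 1.0128316 / 1.0106227 = 11.33793.
Quoted the other way: 1/11.33793 = 0.088200 ILS per TRY.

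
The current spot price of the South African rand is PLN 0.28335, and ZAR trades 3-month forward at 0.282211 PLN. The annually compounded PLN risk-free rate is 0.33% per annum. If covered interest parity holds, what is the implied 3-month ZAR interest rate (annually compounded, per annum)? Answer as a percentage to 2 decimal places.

1.96%

T = 3/12 years.
CIP gives F = S · g_PLN/g_ZAR, so g_PLN/g_ZAR = 0.282211/0.28335 = 0.9959802.
PLN growth factor: (1 + 0.0033)^(3/12) = 1.000824.
That pins the ZAR growth at 1.0048633.
Annualise: 1.0048633^(12/3) − 1 = 0.019596 = 1.96%.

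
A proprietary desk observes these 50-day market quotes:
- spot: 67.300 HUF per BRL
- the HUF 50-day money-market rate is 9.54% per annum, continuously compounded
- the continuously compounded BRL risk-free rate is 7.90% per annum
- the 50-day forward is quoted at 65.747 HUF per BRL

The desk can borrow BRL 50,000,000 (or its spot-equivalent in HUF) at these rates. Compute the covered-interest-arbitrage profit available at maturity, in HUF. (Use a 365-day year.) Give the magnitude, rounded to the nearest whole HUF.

T = 50/365 years.
Keep in BRL, deliver into the forward: 50,000,000·1.010880686566·65.747 = HUF 3,323,118,624.98.
Swap to HUF now, deposit: 50,000,000·67.300·1.013154259111 = HUF 3,409,264,081.91.
The quoted forward undervalues BRL, so borrow BRL, convert to HUF at spot, deposit the HUF at 9.54%, and buy BRL forward at 65.747 to cover the loan.
The gap between the two covered legs is HUF 86,145,457.

HUF 86,145,457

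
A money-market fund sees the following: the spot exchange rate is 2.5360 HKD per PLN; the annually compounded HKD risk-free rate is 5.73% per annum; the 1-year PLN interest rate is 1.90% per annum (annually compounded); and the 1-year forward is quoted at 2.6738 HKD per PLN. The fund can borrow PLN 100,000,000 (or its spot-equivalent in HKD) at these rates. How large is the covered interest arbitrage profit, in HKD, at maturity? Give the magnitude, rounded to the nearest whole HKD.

HKD 4,328,940

T = 1 year.
Route A — deposit PLN, sell forward: 100,000,000 × 1.019000 × 2.6738 = HKD 272,460,220.00.
Route B — convert at spot, deposit HKD: 100,000,000 × 2.5360 × 1.057300 = HKD 268,131,280.00.
The quoted forward overvalues PLN, so borrow HKD, buy PLN at spot, deposit the PLN at 1.90%, and sell the proceeds forward at 2.6738.
Arbitrage profit = |272,460,220.00 − 268,131,280.00| = HKD 4,328,940.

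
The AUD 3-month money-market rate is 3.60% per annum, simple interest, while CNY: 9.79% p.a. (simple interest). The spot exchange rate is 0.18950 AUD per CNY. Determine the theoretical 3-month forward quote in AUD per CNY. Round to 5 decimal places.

T = 3/12 years.
AUD growth factor: 1 + 0.0360×3/12 = 1.009000.
CNY growth factor: 1 + 0.0979×3/12 = 1.024475.
Forward (AUD per CNY) = 0.1895 × 1.009000 / 1.024475 = 0.1866375.

0.18664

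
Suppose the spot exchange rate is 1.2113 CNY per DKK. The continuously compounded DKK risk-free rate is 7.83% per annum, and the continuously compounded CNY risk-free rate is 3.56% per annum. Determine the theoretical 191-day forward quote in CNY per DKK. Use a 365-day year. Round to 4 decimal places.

1.1845

T = 191/365 years.
CNY growth factor: e^(0.0356×191/365) = 1.0188036.
Growth of 1 DKK over T: e^(0.0783×191/365) = 1.0418244.
CIP: F = S · (grow CNY)/(grow DKK) = 1.2113 × 1.0188036/1.0418244 = 1.184534 CNY per DKK.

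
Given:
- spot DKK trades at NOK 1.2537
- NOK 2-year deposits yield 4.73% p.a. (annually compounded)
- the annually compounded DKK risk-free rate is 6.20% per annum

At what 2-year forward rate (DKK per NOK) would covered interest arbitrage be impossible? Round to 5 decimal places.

0.82019

T = 2 years.
NOK accumulates by (1 + 0.0473)^2 = 1.0968373.
DKK accumulates by (1 + 0.0620)^2 = 1.127844.
Forward (NOK per DKK) = 1.2537 × 1.0968373 / 1.127844 = 1.219233.
Quoted the other way: 1/1.219233 = 0.82019 DKK per NOK.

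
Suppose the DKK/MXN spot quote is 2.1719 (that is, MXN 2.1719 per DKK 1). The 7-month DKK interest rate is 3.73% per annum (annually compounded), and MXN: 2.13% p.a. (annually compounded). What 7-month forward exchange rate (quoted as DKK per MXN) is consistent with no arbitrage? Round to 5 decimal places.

0.46462

T = 7/12 years.
MXN growth factor: (1 + 0.0213)^(7/12) = 1.0123704.
DKK accumulates by (1 + 0.0373)^(7/12) = 1.0215922.
Forward (MXN per DKK) = 2.1719 × 1.0123704 / 1.0215922 = 2.152294.
Quoted the other way: 1/2.152294 = 0.46462 DKK per MXN.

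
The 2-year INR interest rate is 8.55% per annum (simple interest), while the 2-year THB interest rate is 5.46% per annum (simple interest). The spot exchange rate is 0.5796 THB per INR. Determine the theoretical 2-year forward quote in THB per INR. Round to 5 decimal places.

T = 2 years.
Growth of 1 THB over T: 1 + 0.0546×2 = 1.109200.
Growth of 1 INR over T: 1 + 0.0855×2 = 1.171000.
So F = 0.5796 × 1.109200 / 1.171000 = 0.5490114 (THB/INR).

0.54901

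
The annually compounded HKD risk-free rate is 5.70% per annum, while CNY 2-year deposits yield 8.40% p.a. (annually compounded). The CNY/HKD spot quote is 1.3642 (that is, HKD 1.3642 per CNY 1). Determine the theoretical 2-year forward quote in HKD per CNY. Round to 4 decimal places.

1.2971

T = 2 years.
HKD accumulates by (1 + 0.0570)^2 = 1.117249.
CNY accumulates by (1 + 0.0840)^2 = 1.175056.
So F = 1.3642 × 1.117249 / 1.175056 = 1.297088 (HKD/CNY).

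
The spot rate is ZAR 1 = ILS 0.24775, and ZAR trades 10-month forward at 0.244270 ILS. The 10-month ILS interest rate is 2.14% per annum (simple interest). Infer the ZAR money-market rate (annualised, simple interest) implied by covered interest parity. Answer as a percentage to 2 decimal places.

T = 10/12 years.
F/S = 0.24427/0.24775 = 0.9859536 = (growth of ILS) / (growth of ZAR).
ILS growth factor: 1 + 0.0214×10/12 = 1.0178333.
Hence g_ZAR = 1.0323339.
(1.0323339 − 1)/T = 0.038801, i.e. 3.88%.

3.88%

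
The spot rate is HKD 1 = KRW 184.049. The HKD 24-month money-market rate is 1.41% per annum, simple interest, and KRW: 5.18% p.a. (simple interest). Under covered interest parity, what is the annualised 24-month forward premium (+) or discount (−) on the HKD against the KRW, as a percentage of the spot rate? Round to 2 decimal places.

T = 2 years.
CIP forward (KRW per HKD) = 184.049 × 1.103600/1.028200 = 197.545688.
(F − S)/S ÷ T = (197.545688 − 184.049)/184.049/2 = 0.036666 → 3.67%.

+3.67%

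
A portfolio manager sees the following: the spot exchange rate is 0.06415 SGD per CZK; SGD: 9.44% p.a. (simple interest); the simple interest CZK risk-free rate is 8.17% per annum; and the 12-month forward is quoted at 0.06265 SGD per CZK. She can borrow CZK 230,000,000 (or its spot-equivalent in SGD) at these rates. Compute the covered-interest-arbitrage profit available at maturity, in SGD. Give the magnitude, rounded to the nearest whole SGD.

SGD 560,569

T = 1 year.
Route A — deposit CZK, sell forward: 230,000,000 × 1.081700 × 0.06265 = SGD 15,586,756.15.
Route B — convert at spot, deposit SGD: 230,000,000 × 0.06415 × 1.094400 = SGD 16,147,324.80.
The quoted forward undervalues CZK, so borrow CZK, convert to SGD at spot, deposit the SGD at 9.44%, and buy CZK forward at 0.06265 to cover the loan.
The gap between the two covered legs is SGD 560,569.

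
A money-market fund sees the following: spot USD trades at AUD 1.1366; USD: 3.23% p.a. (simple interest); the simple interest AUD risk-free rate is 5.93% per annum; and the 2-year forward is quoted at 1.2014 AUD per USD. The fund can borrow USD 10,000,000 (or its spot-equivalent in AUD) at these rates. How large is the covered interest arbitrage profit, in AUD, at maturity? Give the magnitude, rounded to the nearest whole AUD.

AUD 76,097

T = 2 years.
Route A — deposit USD, sell forward: 10,000,000 × 1.064600 × 1.2014 = AUD 12,790,104.40.
Route B — convert at spot, deposit AUD: 10,000,000 × 1.1366 × 1.118600 = AUD 12,714,007.60.
The quoted forward overvalues USD, so borrow AUD, buy USD at spot, deposit the USD at 3.23%, and sell the proceeds forward at 1.2014.
Profit = 12,790,104.40 − 12,714,007.60 = AUD 76,097.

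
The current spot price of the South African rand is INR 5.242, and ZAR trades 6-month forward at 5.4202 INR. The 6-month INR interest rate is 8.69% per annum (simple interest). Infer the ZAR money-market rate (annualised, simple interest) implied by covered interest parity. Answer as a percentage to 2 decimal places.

1.83%

T = 6/12 years.
CIP gives F = S · g_INR/g_ZAR, so g_INR/g_ZAR = 5.4202/5.242 = 1.0339947.
INR growth factor: 1 + 0.0869×6/12 = 1.043450.
That pins the ZAR growth at 1.0091444.
(1.0091444 − 1)/T = 0.018289, i.e. 1.83%.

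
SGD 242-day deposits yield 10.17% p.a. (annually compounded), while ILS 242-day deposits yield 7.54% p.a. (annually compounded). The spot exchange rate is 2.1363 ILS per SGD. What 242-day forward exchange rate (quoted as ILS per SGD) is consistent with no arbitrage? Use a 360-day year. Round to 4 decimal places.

2.1019

T = 242/360 years.
ILS accumulates by (1 + 0.0754)^(242/360) = 1.0500793.
SGD accumulates by (1 + 0.1017)^(242/360) = 1.067274.
Forward (ILS per SGD) = 2.1363 × 1.0500793 / 1.067274 = 2.101882.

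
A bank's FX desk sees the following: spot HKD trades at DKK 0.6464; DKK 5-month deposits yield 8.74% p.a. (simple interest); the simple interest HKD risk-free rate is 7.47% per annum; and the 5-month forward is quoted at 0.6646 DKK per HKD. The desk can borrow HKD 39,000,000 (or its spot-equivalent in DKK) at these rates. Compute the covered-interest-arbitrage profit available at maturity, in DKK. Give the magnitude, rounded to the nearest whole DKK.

T = 5/12 years.
Keep in HKD, deliver into the forward: 39,000,000·1.031125·0.6646 = DKK 26,726,141.33.
Swap to DKK now, deposit: 39,000,000·0.6464·1.0364166667 = DKK 26,127,649.60.
The quoted forward overvalues HKD, so borrow DKK, buy HKD at spot, deposit the HKD at 7.47%, and sell the proceeds forward at 0.6646.
Profit = 26,726,141.33 − 26,127,649.60 = DKK 598,492.

DKK 598,492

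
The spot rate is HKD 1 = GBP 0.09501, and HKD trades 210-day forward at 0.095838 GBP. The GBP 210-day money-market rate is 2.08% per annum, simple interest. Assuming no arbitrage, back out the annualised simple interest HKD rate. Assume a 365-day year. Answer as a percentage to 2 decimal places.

0.56%

T = 210/365 years.
F/S = 0.095838/0.09501 = 1.0087149 = (growth of GBP) / (growth of HKD).
GBP growth factor: 1 + 0.0208×210/365 = 1.0119671.
So the HKD growth factor = 1.0032241.
r = (1.0032241 − 1)/(210/365) = 0.005604 → 0.56%.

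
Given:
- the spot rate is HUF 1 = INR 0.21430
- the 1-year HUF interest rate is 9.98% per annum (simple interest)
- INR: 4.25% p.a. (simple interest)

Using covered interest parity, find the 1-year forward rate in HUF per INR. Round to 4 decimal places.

T = 1 year.
Growth of 1 INR over T: 1 + 0.0425×1 = 1.042500.
Growth of 1 HUF over T: 1 + 0.0998×1 = 1.099800.
So F = 0.2143 × 1.042500 / 1.099800 = 0.2031349 (INR/HUF).
Invert for HUF per INR: 1 / 0.2031349 = 4.9228.

4.9228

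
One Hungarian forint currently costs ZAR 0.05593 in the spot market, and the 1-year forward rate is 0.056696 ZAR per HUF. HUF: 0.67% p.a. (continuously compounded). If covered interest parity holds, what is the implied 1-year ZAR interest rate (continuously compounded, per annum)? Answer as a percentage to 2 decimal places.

2.03%

T = 1 year.
By CIP, F/S equals the ZAR-to-HUF growth ratio: 0.056696/0.05593 = 1.0136957.
The HUF side grows by e^(0.0067×1) = 1.0067225.
That pins the ZAR growth at 1.0205103.
r = ln(1.0205103)/1 = 0.020303 → 2.03%.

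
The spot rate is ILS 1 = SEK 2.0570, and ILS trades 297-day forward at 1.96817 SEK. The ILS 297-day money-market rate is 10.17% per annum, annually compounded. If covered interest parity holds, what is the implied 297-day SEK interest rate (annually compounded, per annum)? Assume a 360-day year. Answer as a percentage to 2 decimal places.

T = 297/360 years.
F/S = 1.96817/2.057 = 0.9568158 = (growth of SEK) / (growth of ILS).
ILS growth factor: (1 + 0.1017)^(297/360) = 1.0831841.
So the SEK growth factor = 1.0364077.
r = 1.0364077^(360/297) − 1 = 0.044299 → 4.43%.

4.43%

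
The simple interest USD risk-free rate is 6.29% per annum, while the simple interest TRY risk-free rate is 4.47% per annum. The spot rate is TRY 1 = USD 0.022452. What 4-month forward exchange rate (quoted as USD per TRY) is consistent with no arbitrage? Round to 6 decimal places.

0.022586

T = 4/12 years.
Growth of 1 USD over T: 1 + 0.0629×4/12 = 1.0209667.
TRY growth factor: 1 + 0.0447×4/12 = 1.014900.
CIP: F = S · (grow USD)/(grow TRY) = 0.022452 × 1.0209667/1.014900 = 0.02258621 USD per TRY.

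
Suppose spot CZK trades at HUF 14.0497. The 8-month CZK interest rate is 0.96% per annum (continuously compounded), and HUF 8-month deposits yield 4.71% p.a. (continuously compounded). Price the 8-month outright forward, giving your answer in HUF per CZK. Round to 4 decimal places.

14.4054

T = 8/12 years.
Growth of 1 HUF over T: e^(0.0471×8/12) = 1.03189818.
Growth of 1 CZK over T: e^(0.0096×8/12) = 1.00642052.
So F = 14.0497 × 1.03189818 / 1.00642052 = 14.405370 (HUF/CZK).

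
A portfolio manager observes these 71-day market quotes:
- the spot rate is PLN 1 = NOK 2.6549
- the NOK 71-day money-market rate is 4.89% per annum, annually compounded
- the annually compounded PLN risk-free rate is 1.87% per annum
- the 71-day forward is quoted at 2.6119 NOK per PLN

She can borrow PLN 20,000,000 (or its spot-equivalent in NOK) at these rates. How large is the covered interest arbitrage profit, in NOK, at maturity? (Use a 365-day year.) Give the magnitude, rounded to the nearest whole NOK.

T = 71/365 years.
Invest the PLN and cover forward: 20,000,000 × 1.0036104435 × 2.6119 = NOK 52,426,602.35.
Convert at spot and invest in NOK: 20,000,000 × 2.6549 × 1.0093300553 = NOK 53,593,407.28.
The quoted forward undervalues PLN, so borrow PLN, convert to NOK at spot, deposit the NOK at 4.89%, and buy PLN forward at 2.6119 to cover the loan.
The gap between the two covered legs is NOK 1,166,805.

NOK 1,166,805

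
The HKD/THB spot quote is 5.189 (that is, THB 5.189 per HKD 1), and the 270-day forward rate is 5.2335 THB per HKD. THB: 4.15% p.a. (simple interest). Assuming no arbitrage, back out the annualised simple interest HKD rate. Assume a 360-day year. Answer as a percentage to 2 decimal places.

T = 270/360 years.
By CIP, F/S equals the THB-to-HKD growth ratio: 5.2335/5.189 = 1.0085758.
THB growth factor: 1 + 0.0415×270/360 = 1.031125.
So the HKD growth factor = 1.0223575.
r = (1.0223575 − 1)/(270/360) = 0.029810 → 2.98%.

2.98%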